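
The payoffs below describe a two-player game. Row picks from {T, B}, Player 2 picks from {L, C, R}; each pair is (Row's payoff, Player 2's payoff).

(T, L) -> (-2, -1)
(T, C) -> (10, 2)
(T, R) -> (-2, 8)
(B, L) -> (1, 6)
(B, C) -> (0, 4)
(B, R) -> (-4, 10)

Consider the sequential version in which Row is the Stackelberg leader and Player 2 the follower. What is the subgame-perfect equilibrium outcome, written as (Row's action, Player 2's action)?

(T, R)

Backward induction with Row moving first.
- T: BR = R, leader payoff -2.
- B: BR = R, leader payoff -4.
Among -2, -4, the best is -2 at T. Subgame-perfect outcome: (T, R) with payoffs (-2, 8).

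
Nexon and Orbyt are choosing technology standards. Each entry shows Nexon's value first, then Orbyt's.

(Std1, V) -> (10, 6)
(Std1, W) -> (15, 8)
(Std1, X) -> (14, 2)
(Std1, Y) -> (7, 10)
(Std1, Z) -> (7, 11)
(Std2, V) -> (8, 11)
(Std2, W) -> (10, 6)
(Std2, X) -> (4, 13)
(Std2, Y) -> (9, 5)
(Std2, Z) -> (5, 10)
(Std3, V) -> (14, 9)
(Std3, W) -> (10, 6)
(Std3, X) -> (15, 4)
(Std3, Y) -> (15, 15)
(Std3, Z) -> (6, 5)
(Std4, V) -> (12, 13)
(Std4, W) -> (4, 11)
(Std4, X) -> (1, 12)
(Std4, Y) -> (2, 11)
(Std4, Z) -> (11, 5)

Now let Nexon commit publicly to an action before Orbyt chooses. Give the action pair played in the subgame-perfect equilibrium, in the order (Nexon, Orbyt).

(Std3, Y)

Orbyt best-responds to each possible Nexon move:
- Std1: Orbyt compares 6, 8, 2, 10, 11 and picks Z; Nexon would get 7.
- Std2: Orbyt compares 11, 6, 13, 5, 10 and picks X; Nexon would get 4.
- Std3: Orbyt compares 9, 6, 4, 15, 5 and picks Y; Nexon would get 15.
- Std4: Orbyt compares 13, 11, 12, 11, 5 and picks V; Nexon would get 12.
Maximizing over 7, 4, 15, 12, Nexon chooses Std3. Subgame-perfect outcome: (Std3, Y) with payoffs (15, 15).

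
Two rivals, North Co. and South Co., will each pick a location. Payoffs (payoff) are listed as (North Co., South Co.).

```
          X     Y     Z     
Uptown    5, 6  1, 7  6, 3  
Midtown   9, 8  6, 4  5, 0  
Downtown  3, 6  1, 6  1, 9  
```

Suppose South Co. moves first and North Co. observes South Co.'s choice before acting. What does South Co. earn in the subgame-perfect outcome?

North Co. best-responds to each possible South Co. move:
- X: BR = Midtown, leader payoff 8.
- Y: BR = Midtown, leader payoff 4.
- Z: BR = Uptown, leader payoff 3.
South Co.'s induced payoffs are 8, 4, 3, so South Co. commits to X. Subgame-perfect outcome: (Midtown, X) with payoffs (9, 8).

8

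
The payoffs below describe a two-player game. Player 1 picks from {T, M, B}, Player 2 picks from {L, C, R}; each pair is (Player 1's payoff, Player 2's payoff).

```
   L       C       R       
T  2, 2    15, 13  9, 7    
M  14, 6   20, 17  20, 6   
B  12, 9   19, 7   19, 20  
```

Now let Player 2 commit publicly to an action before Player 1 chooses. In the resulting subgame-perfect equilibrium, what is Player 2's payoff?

Player 1 best-responds to each possible Player 2 move:
- L: Player 1 compares 2, 14, 12 and picks M; Player 2 would get 6.
- C: Player 1 compares 15, 20, 19 and picks M; Player 2 would get 17.
- R: Player 1 compares 9, 20, 19 and picks M; Player 2 would get 6.
Maximizing over 6, 17, 6, Player 2 chooses C. Subgame-perfect outcome: (M, C) with payoffs (20, 17).

17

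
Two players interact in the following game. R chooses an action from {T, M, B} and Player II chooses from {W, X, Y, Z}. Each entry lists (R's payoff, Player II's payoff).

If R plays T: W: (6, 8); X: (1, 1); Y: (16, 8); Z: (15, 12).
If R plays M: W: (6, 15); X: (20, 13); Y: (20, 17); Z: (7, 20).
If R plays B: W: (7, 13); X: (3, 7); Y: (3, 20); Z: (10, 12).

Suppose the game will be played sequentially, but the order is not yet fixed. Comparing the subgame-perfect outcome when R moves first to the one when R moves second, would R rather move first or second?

If R leads: Player II's best replies are T→Z, M→Z, B→Y; R's induced payoffs 15, 7, 3; outcome (T, Z), payoffs (15, 12).
If Player II leads: R's best replies are W→B, X→M, Y→M, Z→T; Player II's induced payoffs 13, 13, 17, 12; outcome (M, Y), payoffs (20, 17).
R gets 15 moving first and 20 moving second, so R prefers to move second.

second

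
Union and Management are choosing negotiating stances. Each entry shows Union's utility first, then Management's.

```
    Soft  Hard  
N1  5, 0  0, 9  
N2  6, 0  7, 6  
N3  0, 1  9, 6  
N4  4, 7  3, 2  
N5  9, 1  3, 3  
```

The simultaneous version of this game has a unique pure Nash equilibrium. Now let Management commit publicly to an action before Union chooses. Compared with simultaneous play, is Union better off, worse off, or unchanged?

unchanged

Work backward from Union's decision.
- Soft → Union plays N5 (best of 5, 6, 0, 4, 9); Management gets 1.
- Hard → Union plays N3 (best of 0, 7, 9, 3, 3); Management gets 6.
Management's induced payoffs are 1, 6, so Management commits to Hard. Subgame-perfect outcome: (N3, Hard) with payoffs (9, 6).
For the simultaneous game, intersect best replies.
Union's best replies: Soft→N5; Hard→N3.
Management's best replies: N1→Hard; N2→Hard; N3→Hard; N4→Soft; N5→Hard.
The unique mutual best reply is (N3, Hard), giving (9, 6).
Union earns 9 sequentially versus 9 at the Nash outcome: unchanged.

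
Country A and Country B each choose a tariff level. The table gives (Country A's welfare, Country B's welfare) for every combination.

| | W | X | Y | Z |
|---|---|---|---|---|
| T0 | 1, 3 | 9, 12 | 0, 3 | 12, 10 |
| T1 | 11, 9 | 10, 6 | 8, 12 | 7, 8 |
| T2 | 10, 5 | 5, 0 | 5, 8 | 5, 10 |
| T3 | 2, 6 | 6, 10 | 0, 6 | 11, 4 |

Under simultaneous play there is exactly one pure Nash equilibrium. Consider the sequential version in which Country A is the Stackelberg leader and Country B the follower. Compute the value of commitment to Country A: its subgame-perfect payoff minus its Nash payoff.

1

Work backward from Country B's decision.
- T0: BR = X, leader payoff 9.
- T1: BR = Y, leader payoff 8.
- T2: BR = Z, leader payoff 5.
- T3: BR = X, leader payoff 6.
Maximizing over 9, 8, 5, 6, Country A chooses T0. Subgame-perfect outcome: (T0, X) with payoffs (9, 12).
For the simultaneous game, intersect best replies.
Country A's best replies: W→T1; X→T1; Y→T1; Z→T0.
Country B's best replies: T0→X; T1→Y; T2→Z; T3→X.
Only (T1, Y) has each player best-responding; Nash payoffs (8, 12).
Country A's commitment gain: 9 − 8 = 1.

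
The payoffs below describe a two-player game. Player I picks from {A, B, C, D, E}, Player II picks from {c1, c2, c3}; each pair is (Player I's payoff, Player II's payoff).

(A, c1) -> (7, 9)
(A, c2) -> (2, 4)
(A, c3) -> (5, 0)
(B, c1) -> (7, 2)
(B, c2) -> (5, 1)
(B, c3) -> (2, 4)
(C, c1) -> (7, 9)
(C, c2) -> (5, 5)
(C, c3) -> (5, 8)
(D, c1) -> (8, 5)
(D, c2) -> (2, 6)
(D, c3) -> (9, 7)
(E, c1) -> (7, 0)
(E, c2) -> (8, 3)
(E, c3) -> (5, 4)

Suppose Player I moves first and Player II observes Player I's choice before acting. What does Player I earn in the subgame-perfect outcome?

9

Solve by backward induction (Player I leads).
- A: Player II compares 9, 4, 0 and picks c1; Player I would get 7.
- B: Player II compares 2, 1, 4 and picks c3; Player I would get 2.
- C: Player II compares 9, 5, 8 and picks c1; Player I would get 7.
- D: Player II compares 5, 6, 7 and picks c3; Player I would get 9.
- E: Player II compares 0, 3, 4 and picks c3; Player I would get 5.
Player I's induced payoffs are 7, 2, 7, 9, 5, so Player I commits to D. Subgame-perfect outcome: (D, c3) with payoffs (9, 7).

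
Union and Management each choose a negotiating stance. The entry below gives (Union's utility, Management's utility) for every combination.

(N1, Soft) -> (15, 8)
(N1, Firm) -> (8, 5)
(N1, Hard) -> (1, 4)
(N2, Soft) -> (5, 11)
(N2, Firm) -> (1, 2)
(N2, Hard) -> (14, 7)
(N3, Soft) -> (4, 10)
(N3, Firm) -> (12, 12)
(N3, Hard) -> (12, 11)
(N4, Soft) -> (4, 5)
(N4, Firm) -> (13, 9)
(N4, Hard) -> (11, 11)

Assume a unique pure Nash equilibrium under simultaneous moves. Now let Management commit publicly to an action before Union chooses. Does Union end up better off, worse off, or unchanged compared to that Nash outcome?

Backward induction with Management moving first.
- Soft: Union compares 15, 5, 4, 4 and picks N1; Management would get 8.
- Firm: Union compares 8, 1, 12, 13 and picks N4; Management would get 9.
- Hard: Union compares 1, 14, 12, 11 and picks N2; Management would get 7.
Among 8, 9, 7, the best is 9 at Firm. Subgame-perfect outcome: (N4, Firm) with payoffs (13, 9).
Now find the simultaneous Nash equilibrium.
Union's best replies: Soft→N1; Firm→N4; Hard→N2.
Management's best replies: N1→Soft; N2→Soft; N3→Firm; N4→Hard.
Only (N1, Soft) has each player best-responding; Nash payoffs (15, 8).
Union earns 13 sequentially versus 15 at the Nash outcome: worse off.

worse off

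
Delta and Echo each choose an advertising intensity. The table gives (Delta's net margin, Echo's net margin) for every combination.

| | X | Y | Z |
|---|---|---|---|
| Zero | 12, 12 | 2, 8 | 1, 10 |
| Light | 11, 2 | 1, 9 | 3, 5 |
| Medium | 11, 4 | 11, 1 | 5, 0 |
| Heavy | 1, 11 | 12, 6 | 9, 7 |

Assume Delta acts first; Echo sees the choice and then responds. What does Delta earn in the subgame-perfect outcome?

Solve by backward induction (Delta leads).
- Zero: BR = X, leader payoff 12.
- Light: BR = Y, leader payoff 1.
- Medium: BR = X, leader payoff 11.
- Heavy: BR = X, leader payoff 1.
Delta's induced payoffs are 12, 1, 11, 1, so Delta commits to Zero. Subgame-perfect outcome: (Zero, X) with payoffs (12, 12).

12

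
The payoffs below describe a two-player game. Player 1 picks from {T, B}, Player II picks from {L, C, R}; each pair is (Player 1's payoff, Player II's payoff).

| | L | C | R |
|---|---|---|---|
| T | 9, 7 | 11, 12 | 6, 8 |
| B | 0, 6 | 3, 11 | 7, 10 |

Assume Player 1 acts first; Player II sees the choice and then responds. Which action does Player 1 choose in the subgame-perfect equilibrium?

T

Player II best-responds to each possible Player 1 move:
- T: Player II compares 7, 12, 8 and picks C; Player 1 would get 11.
- B: Player II compares 6, 11, 10 and picks C; Player 1 would get 3.
Maximizing over 11, 3, Player 1 chooses T. Subgame-perfect outcome: (T, C) with payoffs (11, 12).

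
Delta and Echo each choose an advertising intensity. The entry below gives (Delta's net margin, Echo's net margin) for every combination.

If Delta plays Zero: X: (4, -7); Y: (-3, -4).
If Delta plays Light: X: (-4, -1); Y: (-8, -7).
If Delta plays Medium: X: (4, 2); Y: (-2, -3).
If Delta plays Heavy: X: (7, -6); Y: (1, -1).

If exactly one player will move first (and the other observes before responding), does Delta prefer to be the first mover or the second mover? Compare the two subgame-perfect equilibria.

If Delta leads: Echo's best replies are Zero→Y, Light→X, Medium→X, Heavy→Y; Delta's induced payoffs -3, -4, 4, 1; outcome (Medium, X), payoffs (4, 2).
If Echo leads: Delta's best replies are X→Heavy, Y→Heavy; Echo's induced payoffs -6, -1; outcome (Heavy, Y), payoffs (1, -1).
Delta gets 4 moving first and 1 moving second, so Delta prefers to move first.

first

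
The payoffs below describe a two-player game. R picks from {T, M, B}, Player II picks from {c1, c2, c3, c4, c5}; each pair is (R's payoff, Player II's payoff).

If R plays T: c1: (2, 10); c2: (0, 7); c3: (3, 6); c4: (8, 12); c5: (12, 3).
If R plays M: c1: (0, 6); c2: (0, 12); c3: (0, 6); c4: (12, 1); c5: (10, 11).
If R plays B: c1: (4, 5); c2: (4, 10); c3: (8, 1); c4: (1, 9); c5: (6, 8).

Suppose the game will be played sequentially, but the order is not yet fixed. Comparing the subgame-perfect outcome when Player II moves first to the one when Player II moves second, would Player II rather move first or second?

second

If R leads: Player II's best replies are T→c4, M→c2, B→c2; R's induced payoffs 8, 0, 4; outcome (T, c4), payoffs (8, 12).
If Player II leads: R's best replies are c1→B, c2→B, c3→B, c4→M, c5→T; Player II's induced payoffs 5, 10, 1, 1, 3; outcome (B, c2), payoffs (4, 10).
Player II gets 10 moving first and 12 moving second, so Player II prefers to move second.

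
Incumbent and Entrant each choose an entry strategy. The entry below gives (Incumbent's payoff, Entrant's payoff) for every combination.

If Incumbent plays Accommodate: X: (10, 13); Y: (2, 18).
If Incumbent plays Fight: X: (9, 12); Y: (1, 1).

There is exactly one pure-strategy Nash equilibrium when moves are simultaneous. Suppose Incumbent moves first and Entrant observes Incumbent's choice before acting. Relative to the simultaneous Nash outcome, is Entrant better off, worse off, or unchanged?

worse off

Solve by backward induction (Incumbent leads).
- Accommodate → Entrant plays Y (best of 13, 18); Incumbent gets 2.
- Fight → Entrant plays X (best of 12, 1); Incumbent gets 9.
Incumbent's induced payoffs are 2, 9, so Incumbent commits to Fight. Subgame-perfect outcome: (Fight, X) with payoffs (9, 12).
Now find the simultaneous Nash equilibrium.
Incumbent's best replies: X→Accommodate; Y→Accommodate.
Entrant's best replies: Accommodate→Y; Fight→X.
The unique mutual best reply is (Accommodate, Y), giving (2, 18).
Entrant earns 12 sequentially versus 18 at the Nash outcome: worse off.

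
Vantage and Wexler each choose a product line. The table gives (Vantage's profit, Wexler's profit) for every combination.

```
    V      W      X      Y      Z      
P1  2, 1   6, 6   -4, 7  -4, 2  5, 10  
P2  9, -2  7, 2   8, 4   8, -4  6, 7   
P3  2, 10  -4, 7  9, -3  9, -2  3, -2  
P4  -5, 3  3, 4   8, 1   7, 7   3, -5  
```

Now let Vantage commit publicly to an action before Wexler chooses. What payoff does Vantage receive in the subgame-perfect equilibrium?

7

Backward induction with Vantage moving first.
- P1: BR = Z, leader payoff 5.
- P2: BR = Z, leader payoff 6.
- P3: BR = V, leader payoff 2.
- P4: BR = Y, leader payoff 7.
Vantage's induced payoffs are 5, 6, 2, 7, so Vantage commits to P4. Subgame-perfect outcome: (P4, Y) with payoffs (7, 7).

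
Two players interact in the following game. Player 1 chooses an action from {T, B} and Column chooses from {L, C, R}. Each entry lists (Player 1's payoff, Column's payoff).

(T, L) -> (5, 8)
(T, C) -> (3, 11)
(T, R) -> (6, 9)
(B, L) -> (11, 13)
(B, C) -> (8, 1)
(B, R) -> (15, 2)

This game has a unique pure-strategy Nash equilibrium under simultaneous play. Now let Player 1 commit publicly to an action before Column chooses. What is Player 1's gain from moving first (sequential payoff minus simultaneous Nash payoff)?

Solve by backward induction (Player 1 leads).
- T → Column plays C (best of 8, 11, 9); Player 1 gets 3.
- B → Column plays L (best of 13, 1, 2); Player 1 gets 11.
Among 3, 11, the best is 11 at B. Subgame-perfect outcome: (B, L) with payoffs (11, 13).
Now find the simultaneous Nash equilibrium.
Player 1's best replies: L→B; C→B; R→B.
Column's best replies: T→C; B→L.
The unique mutual best reply is (B, L), giving (11, 13).
Player 1's commitment gain: 11 − 11 = 0.

0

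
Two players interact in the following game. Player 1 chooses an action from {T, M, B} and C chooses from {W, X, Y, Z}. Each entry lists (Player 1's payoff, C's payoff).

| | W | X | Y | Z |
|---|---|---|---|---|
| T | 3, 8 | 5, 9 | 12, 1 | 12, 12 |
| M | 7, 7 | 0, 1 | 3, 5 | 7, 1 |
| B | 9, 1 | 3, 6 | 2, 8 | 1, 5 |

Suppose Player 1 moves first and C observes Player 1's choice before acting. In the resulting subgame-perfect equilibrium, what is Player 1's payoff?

12

Solve by backward induction (Player 1 leads).
- T: C compares 8, 9, 1, 12 and picks Z; Player 1 would get 12.
- M: C compares 7, 1, 5, 1 and picks W; Player 1 would get 7.
- B: C compares 1, 6, 8, 5 and picks Y; Player 1 would get 2.
Player 1's induced payoffs are 12, 7, 2, so Player 1 commits to T. Subgame-perfect outcome: (T, Z) with payoffs (12, 12).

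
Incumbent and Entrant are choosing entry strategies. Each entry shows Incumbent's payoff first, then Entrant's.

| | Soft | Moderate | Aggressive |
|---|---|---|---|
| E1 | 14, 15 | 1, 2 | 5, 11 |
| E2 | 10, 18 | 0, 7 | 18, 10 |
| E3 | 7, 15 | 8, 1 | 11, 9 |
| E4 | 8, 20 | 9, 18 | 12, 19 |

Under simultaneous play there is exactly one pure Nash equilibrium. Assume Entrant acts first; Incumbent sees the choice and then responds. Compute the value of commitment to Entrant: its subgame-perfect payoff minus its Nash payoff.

3

Incumbent best-responds to each possible Entrant move:
- Soft → Incumbent plays E1 (best of 14, 10, 7, 8); Entrant gets 15.
- Moderate → Incumbent plays E4 (best of 1, 0, 8, 9); Entrant gets 18.
- Aggressive → Incumbent plays E2 (best of 5, 18, 11, 12); Entrant gets 10.
Maximizing over 15, 18, 10, Entrant chooses Moderate. Subgame-perfect outcome: (E4, Moderate) with payoffs (9, 18).
Now find the simultaneous Nash equilibrium.
Incumbent's best replies: Soft→E1; Moderate→E4; Aggressive→E2.
Entrant's best replies: E1→Soft; E2→Soft; E3→Soft; E4→Soft.
Only (E1, Soft) has each player best-responding; Nash payoffs (14, 15).
Entrant's commitment gain: 18 − 15 = 3.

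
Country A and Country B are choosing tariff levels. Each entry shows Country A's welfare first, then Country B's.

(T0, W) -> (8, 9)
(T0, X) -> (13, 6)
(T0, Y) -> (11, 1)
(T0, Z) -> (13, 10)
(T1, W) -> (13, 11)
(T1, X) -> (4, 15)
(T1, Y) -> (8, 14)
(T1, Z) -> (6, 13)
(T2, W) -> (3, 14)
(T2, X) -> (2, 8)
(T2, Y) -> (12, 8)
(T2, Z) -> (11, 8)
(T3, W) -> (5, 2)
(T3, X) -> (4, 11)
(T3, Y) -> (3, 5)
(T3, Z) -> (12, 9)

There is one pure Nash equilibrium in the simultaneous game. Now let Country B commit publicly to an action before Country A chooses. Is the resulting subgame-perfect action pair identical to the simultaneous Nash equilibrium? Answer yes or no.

no

Backward induction with Country B moving first.
- W: BR = T1, leader payoff 11.
- X: BR = T0, leader payoff 6.
- Y: BR = T2, leader payoff 8.
- Z: BR = T0, leader payoff 10.
Maximizing over 11, 6, 8, 10, Country B chooses W. Subgame-perfect outcome: (T1, W) with payoffs (13, 11).
Now find the simultaneous Nash equilibrium.
Country A's best replies: W→T1; X→T0; Y→T2; Z→T0.
Country B's best replies: T0→Z; T1→X; T2→W; T3→X.
The unique mutual best reply is (T0, Z), giving (13, 10).
Sequential outcome (T1, W) differs from the Nash profile (T0, Z).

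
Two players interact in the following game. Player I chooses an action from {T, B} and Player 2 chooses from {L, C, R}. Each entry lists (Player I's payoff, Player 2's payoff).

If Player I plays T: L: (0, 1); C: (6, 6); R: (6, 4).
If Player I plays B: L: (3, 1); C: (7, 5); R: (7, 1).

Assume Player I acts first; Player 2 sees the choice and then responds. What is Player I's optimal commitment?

B

Solve by backward induction (Player I leads).
- T: BR = C, leader payoff 6.
- B: BR = C, leader payoff 7.
Among 6, 7, the best is 7 at B. Subgame-perfect outcome: (B, C) with payoffs (7, 5).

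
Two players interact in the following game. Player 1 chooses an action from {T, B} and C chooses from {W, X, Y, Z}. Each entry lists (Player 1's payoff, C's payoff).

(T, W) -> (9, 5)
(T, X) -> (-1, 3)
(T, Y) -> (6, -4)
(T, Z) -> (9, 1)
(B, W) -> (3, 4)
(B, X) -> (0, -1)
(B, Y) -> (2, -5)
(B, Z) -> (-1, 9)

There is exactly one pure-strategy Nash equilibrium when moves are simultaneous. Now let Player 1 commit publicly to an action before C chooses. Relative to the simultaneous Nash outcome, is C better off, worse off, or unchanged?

unchanged

Work backward from C's decision.
- T → C plays W (best of 5, 3, -4, 1); Player 1 gets 9.
- B → C plays Z (best of 4, -1, -5, 9); Player 1 gets -1.
Among 9, -1, the best is 9 at T. Subgame-perfect outcome: (T, W) with payoffs (9, 5).
For the simultaneous game, intersect best replies.
Player 1's best replies: W→T; X→B; Y→T; Z→T.
C's best replies: T→W; B→Z.
Only (T, W) has each player best-responding; Nash payoffs (9, 5).
C earns 5 sequentially versus 5 at the Nash outcome: unchanged.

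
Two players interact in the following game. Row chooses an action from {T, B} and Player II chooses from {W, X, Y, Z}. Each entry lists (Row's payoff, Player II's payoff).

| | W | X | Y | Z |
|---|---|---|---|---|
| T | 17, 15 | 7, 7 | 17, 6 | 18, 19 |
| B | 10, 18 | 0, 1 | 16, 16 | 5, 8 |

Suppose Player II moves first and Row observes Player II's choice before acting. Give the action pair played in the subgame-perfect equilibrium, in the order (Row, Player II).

(T, Z)

Solve by backward induction (Player II leads).
- W → Row plays T (best of 17, 10); Player II gets 15.
- X → Row plays T (best of 7, 0); Player II gets 7.
- Y → Row plays T (best of 17, 16); Player II gets 6.
- Z → Row plays T (best of 18, 5); Player II gets 19.
Among 15, 7, 6, 19, the best is 19 at Z. Subgame-perfect outcome: (T, Z) with payoffs (18, 19).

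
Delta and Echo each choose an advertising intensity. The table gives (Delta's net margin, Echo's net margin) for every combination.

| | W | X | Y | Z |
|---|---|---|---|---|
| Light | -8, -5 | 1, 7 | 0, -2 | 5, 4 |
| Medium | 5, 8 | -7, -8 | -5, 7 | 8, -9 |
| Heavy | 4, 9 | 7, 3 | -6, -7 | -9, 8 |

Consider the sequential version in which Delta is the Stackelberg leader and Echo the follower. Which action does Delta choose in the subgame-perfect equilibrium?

Echo best-responds to each possible Delta move:
- Light → Echo plays X (best of -5, 7, -2, 4); Delta gets 1.
- Medium → Echo plays W (best of 8, -8, 7, -9); Delta gets 5.
- Heavy → Echo plays W (best of 9, 3, -7, 8); Delta gets 4.
Delta's induced payoffs are 1, 5, 4, so Delta commits to Medium. Subgame-perfect outcome: (Medium, W) with payoffs (5, 8).

Medium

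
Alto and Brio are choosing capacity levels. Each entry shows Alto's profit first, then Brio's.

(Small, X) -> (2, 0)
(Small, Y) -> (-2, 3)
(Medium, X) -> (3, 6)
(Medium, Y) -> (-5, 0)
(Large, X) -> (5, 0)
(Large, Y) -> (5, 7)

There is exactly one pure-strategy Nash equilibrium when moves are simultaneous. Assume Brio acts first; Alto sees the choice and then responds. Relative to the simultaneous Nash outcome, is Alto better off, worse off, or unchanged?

Backward induction with Brio moving first.
- X: BR = Large, leader payoff 0.
- Y: BR = Large, leader payoff 7.
Brio's induced payoffs are 0, 7, so Brio commits to Y. Subgame-perfect outcome: (Large, Y) with payoffs (5, 7).
Now find the simultaneous Nash equilibrium.
Alto's best replies: X→Large; Y→Large.
Brio's best replies: Small→Y; Medium→X; Large→Y.
The unique mutual best reply is (Large, Y), giving (5, 7).
Alto earns 5 sequentially versus 5 at the Nash outcome: unchanged.

unchanged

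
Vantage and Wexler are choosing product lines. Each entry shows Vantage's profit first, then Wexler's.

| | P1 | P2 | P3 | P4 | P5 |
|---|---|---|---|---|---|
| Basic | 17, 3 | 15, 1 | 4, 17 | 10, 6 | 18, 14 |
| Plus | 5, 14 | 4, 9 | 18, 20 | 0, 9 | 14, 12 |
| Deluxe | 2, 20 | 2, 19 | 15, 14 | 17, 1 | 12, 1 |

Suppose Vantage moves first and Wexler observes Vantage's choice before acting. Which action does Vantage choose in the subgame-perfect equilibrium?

Work backward from Wexler's decision.
- Basic: Wexler compares 3, 1, 17, 6, 14 and picks P3; Vantage would get 4.
- Plus: Wexler compares 14, 9, 20, 9, 12 and picks P3; Vantage would get 18.
- Deluxe: Wexler compares 20, 19, 14, 1, 1 and picks P1; Vantage would get 2.
Maximizing over 4, 18, 2, Vantage chooses Plus. Subgame-perfect outcome: (Plus, P3) with payoffs (18, 20).

Plus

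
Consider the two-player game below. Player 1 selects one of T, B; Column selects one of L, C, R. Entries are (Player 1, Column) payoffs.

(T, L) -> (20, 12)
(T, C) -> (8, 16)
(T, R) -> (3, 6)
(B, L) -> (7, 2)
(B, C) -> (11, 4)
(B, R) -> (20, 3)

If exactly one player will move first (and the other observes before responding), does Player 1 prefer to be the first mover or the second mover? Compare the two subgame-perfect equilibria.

If Player 1 leads: Column's best replies are T→C, B→C; Player 1's induced payoffs 8, 11; outcome (B, C), payoffs (11, 4).
If Column leads: Player 1's best replies are L→T, C→B, R→B; Column's induced payoffs 12, 4, 3; outcome (T, L), payoffs (20, 12).
Player 1 gets 11 moving first and 20 moving second, so Player 1 prefers to move second.

second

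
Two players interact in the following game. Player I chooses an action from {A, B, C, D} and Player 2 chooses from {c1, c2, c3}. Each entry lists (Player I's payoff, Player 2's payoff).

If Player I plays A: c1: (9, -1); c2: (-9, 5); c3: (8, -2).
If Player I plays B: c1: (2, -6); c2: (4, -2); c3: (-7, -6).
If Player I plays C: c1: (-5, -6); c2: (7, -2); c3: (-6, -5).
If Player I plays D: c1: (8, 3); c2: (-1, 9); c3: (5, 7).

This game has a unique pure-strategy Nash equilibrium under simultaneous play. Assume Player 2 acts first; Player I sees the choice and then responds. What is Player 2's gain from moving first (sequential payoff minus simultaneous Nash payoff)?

Work backward from Player I's decision.
- c1: Player I compares 9, 2, -5, 8 and picks A; Player 2 would get -1.
- c2: Player I compares -9, 4, 7, -1 and picks C; Player 2 would get -2.
- c3: Player I compares 8, -7, -6, 5 and picks A; Player 2 would get -2.
Among -1, -2, -2, the best is -1 at c1. Subgame-perfect outcome: (A, c1) with payoffs (9, -1).
Under simultaneous play:
Player I's best replies: c1→A; c2→C; c3→A.
Player 2's best replies: A→c2; B→c2; C→c2; D→c2.
The unique mutual best reply is (C, c2), giving (7, -2).
Player 2's commitment gain: -1 − -2 = 1.

1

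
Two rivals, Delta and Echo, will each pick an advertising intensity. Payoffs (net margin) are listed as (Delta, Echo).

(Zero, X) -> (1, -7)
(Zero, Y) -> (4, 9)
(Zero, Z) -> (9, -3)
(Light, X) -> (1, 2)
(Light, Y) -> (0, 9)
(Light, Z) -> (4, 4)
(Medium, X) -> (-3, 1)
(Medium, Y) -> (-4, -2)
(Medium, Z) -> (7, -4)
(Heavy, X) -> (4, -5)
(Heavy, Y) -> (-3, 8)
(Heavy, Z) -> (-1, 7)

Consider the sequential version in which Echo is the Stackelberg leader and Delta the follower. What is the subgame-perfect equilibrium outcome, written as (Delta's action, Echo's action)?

Delta best-responds to each possible Echo move:
- X → Delta plays Heavy (best of 1, 1, -3, 4); Echo gets -5.
- Y → Delta plays Zero (best of 4, 0, -4, -3); Echo gets 9.
- Z → Delta plays Zero (best of 9, 4, 7, -1); Echo gets -3.
Echo's induced payoffs are -5, 9, -3, so Echo commits to Y. Subgame-perfect outcome: (Zero, Y) with payoffs (4, 9).

(Zero, Y)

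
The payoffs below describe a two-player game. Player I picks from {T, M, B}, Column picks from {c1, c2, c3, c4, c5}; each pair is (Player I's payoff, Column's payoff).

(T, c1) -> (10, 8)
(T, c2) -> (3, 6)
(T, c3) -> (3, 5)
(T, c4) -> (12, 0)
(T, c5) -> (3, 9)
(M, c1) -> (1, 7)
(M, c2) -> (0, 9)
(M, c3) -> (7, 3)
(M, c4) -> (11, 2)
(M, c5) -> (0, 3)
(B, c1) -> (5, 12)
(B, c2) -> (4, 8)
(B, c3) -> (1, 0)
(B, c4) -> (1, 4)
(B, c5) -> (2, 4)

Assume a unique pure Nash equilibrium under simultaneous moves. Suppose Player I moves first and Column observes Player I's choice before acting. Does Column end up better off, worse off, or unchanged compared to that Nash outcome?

better off

Backward induction with Player I moving first.
- T → Column plays c5 (best of 8, 6, 5, 0, 9); Player I gets 3.
- M → Column plays c2 (best of 7, 9, 3, 2, 3); Player I gets 0.
- B → Column plays c1 (best of 12, 8, 0, 4, 4); Player I gets 5.
Player I's induced payoffs are 3, 0, 5, so Player I commits to B. Subgame-perfect outcome: (B, c1) with payoffs (5, 12).
Under simultaneous play:
Player I's best replies: c1→T; c2→B; c3→M; c4→T; c5→T.
Column's best replies: T→c5; M→c2; B→c1.
Only (T, c5) has each player best-responding; Nash payoffs (3, 9).
Column earns 12 sequentially versus 9 at the Nash outcome: better off.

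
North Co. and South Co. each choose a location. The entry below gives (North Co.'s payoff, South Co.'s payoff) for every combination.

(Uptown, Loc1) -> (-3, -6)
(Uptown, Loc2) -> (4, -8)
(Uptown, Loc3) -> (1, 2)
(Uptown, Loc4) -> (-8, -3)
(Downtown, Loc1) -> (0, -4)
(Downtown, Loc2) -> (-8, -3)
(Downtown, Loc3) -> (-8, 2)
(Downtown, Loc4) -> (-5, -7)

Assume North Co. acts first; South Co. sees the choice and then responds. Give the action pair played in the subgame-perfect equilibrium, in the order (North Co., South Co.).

Backward induction with North Co. moving first.
- Uptown → South Co. plays Loc3 (best of -6, -8, 2, -3); North Co. gets 1.
- Downtown → South Co. plays Loc3 (best of -4, -3, 2, -7); North Co. gets -8.
Maximizing over 1, -8, North Co. chooses Uptown. Subgame-perfect outcome: (Uptown, Loc3) with payoffs (1, 2).

(Uptown, Loc3)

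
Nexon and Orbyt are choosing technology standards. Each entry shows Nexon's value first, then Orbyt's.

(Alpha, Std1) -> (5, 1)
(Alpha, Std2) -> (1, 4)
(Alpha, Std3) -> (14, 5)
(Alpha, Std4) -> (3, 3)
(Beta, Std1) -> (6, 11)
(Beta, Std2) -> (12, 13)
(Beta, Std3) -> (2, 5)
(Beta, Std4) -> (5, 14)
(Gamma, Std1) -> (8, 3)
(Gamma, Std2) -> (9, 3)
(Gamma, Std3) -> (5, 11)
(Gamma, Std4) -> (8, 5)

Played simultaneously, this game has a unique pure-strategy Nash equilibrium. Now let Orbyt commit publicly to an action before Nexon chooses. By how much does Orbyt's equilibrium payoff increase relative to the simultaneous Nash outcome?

Backward induction with Orbyt moving first.
- Std1: BR = Gamma, leader payoff 3.
- Std2: BR = Beta, leader payoff 13.
- Std3: BR = Alpha, leader payoff 5.
- Std4: BR = Gamma, leader payoff 5.
Among 3, 13, 5, 5, the best is 13 at Std2. Subgame-perfect outcome: (Beta, Std2) with payoffs (12, 13).
Now find the simultaneous Nash equilibrium.
Nexon's best replies: Std1→Gamma; Std2→Beta; Std3→Alpha; Std4→Gamma.
Orbyt's best replies: Alpha→Std3; Beta→Std4; Gamma→Std3.
The unique mutual best reply is (Alpha, Std3), giving (14, 5).
Orbyt's commitment gain: 13 − 5 = 8.

8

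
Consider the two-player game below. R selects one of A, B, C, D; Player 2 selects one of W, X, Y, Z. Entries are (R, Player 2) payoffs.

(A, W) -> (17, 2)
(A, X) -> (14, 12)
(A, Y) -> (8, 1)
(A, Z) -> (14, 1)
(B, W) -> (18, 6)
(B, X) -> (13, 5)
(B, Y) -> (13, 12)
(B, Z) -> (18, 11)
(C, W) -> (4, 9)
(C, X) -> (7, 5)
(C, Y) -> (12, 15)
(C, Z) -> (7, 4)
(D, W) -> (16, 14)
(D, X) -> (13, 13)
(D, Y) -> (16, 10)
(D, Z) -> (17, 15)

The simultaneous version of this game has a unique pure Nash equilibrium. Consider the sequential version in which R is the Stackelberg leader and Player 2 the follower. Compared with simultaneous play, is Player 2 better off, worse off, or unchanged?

Solve by backward induction (R leads).
- A → Player 2 plays X (best of 2, 12, 1, 1); R gets 14.
- B → Player 2 plays Y (best of 6, 5, 12, 11); R gets 13.
- C → Player 2 plays Y (best of 9, 5, 15, 4); R gets 12.
- D → Player 2 plays Z (best of 14, 13, 10, 15); R gets 17.
R's induced payoffs are 14, 13, 12, 17, so R commits to D. Subgame-perfect outcome: (D, Z) with payoffs (17, 15).
For the simultaneous game, intersect best replies.
R's best replies: W→B; X→A; Y→D; Z→B.
Player 2's best replies: A→X; B→Y; C→Y; D→Z.
The unique mutual best reply is (A, X), giving (14, 12).
Player 2 earns 15 sequentially versus 12 at the Nash outcome: better off.

better off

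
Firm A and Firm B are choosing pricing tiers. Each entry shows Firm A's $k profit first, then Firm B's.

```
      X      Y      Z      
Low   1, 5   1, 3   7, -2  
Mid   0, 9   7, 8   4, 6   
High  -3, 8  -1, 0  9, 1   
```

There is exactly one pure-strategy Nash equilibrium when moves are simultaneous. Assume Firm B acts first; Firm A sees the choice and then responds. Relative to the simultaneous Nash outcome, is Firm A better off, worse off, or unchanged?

Firm A best-responds to each possible Firm B move:
- X: Firm A compares 1, 0, -3 and picks Low; Firm B would get 5.
- Y: Firm A compares 1, 7, -1 and picks Mid; Firm B would get 8.
- Z: Firm A compares 7, 4, 9 and picks High; Firm B would get 1.
Maximizing over 5, 8, 1, Firm B chooses Y. Subgame-perfect outcome: (Mid, Y) with payoffs (7, 8).
Now find the simultaneous Nash equilibrium.
Firm A's best replies: X→Low; Y→Mid; Z→High.
Firm B's best replies: Low→X; Mid→X; High→X.
Only (Low, X) has each player best-responding; Nash payoffs (1, 5).
Firm A earns 7 sequentially versus 1 at the Nash outcome: better off.

better off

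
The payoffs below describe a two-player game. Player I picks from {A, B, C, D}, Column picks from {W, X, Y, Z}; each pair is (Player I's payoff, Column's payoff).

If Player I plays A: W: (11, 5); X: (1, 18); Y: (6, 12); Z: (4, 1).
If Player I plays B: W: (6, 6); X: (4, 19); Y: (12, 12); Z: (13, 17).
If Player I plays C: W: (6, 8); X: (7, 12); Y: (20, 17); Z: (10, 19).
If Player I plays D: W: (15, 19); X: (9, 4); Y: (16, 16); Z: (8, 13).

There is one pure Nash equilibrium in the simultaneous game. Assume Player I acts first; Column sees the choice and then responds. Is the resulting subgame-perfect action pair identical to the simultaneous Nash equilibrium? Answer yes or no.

yes

Column best-responds to each possible Player I move:
- A: Column compares 5, 18, 12, 1 and picks X; Player I would get 1.
- B: Column compares 6, 19, 12, 17 and picks X; Player I would get 4.
- C: Column compares 8, 12, 17, 19 and picks Z; Player I would get 10.
- D: Column compares 19, 4, 16, 13 and picks W; Player I would get 15.
Maximizing over 1, 4, 10, 15, Player I chooses D. Subgame-perfect outcome: (D, W) with payoffs (15, 19).
Now find the simultaneous Nash equilibrium.
Player I's best replies: W→D; X→D; Y→C; Z→B.
Column's best replies: A→X; B→X; C→Z; D→W.
The unique mutual best reply is (D, W), giving (15, 19).
Sequential outcome (D, W) coincides with the Nash profile (D, W).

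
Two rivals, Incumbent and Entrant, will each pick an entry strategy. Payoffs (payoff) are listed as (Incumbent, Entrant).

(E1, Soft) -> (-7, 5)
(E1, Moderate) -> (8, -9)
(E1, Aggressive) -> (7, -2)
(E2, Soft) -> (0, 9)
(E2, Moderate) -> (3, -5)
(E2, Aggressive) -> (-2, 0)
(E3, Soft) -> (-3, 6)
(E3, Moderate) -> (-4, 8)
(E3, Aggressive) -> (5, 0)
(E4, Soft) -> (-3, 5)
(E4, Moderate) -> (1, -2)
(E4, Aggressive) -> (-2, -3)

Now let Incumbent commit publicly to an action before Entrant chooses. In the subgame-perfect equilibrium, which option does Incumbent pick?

E2

Entrant best-responds to each possible Incumbent move:
- E1: BR = Soft, leader payoff -7.
- E2: BR = Soft, leader payoff 0.
- E3: BR = Moderate, leader payoff -4.
- E4: BR = Soft, leader payoff -3.
Incumbent's induced payoffs are -7, 0, -4, -3, so Incumbent commits to E2. Subgame-perfect outcome: (E2, Soft) with payoffs (0, 9).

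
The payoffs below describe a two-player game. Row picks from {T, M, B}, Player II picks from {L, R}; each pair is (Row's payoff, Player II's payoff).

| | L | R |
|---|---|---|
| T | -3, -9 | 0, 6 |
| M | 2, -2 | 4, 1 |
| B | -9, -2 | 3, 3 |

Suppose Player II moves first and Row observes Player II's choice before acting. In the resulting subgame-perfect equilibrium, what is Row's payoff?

4

Solve by backward induction (Player II leads).
- L: Row compares -3, 2, -9 and picks M; Player II would get -2.
- R: Row compares 0, 4, 3 and picks M; Player II would get 1.
Maximizing over -2, 1, Player II chooses R. Subgame-perfect outcome: (M, R) with payoffs (4, 1).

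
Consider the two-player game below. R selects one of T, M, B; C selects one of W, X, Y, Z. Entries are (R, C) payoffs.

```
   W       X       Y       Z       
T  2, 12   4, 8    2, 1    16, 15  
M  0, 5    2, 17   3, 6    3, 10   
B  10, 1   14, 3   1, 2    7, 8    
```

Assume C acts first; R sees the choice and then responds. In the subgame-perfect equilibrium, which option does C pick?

R best-responds to each possible C move:
- W: R compares 2, 0, 10 and picks B; C would get 1.
- X: R compares 4, 2, 14 and picks B; C would get 3.
- Y: R compares 2, 3, 1 and picks M; C would get 6.
- Z: R compares 16, 3, 7 and picks T; C would get 15.
C's induced payoffs are 1, 3, 6, 15, so C commits to Z. Subgame-perfect outcome: (T, Z) with payoffs (16, 15).

Z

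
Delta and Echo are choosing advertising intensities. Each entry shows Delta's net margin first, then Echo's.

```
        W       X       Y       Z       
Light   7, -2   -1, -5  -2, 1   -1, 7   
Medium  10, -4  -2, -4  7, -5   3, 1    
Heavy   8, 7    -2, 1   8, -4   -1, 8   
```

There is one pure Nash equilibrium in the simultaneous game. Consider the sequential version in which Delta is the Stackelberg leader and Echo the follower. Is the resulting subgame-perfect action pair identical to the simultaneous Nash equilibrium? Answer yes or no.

yes

Echo best-responds to each possible Delta move:
- Light: BR = Z, leader payoff -1.
- Medium: BR = Z, leader payoff 3.
- Heavy: BR = Z, leader payoff -1.
Maximizing over -1, 3, -1, Delta chooses Medium. Subgame-perfect outcome: (Medium, Z) with payoffs (3, 1).
Now find the simultaneous Nash equilibrium.
Delta's best replies: W→Medium; X→Light; Y→Heavy; Z→Medium.
Echo's best replies: Light→Z; Medium→Z; Heavy→Z.
The unique mutual best reply is (Medium, Z), giving (3, 1).
Sequential outcome (Medium, Z) coincides with the Nash profile (Medium, Z).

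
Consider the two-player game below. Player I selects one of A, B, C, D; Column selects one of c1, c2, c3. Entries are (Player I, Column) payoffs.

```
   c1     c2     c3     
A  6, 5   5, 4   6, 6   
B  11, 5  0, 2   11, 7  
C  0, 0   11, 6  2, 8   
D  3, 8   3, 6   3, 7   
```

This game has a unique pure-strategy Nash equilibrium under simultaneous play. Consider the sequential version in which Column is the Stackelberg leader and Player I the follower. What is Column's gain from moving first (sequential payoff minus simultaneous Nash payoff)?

Work backward from Player I's decision.
- c1: Player I compares 6, 11, 0, 3 and picks B; Column would get 5.
- c2: Player I compares 5, 0, 11, 3 and picks C; Column would get 6.
- c3: Player I compares 6, 11, 2, 3 and picks B; Column would get 7.
Maximizing over 5, 6, 7, Column chooses c3. Subgame-perfect outcome: (B, c3) with payoffs (11, 7).
Now find the simultaneous Nash equilibrium.
Player I's best replies: c1→B; c2→C; c3→B.
Column's best replies: A→c3; B→c3; C→c3; D→c1.
The unique mutual best reply is (B, c3), giving (11, 7).
Column's commitment gain: 7 − 7 = 0.

0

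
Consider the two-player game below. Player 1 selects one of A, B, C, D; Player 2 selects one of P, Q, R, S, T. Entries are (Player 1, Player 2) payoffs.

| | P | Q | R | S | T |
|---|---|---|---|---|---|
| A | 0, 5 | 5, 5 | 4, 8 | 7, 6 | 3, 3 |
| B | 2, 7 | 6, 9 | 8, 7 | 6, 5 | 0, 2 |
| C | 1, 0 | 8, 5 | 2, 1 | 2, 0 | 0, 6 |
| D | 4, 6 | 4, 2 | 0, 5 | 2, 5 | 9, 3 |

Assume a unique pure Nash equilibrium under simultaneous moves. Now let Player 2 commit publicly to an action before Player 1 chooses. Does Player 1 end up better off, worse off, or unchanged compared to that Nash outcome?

Solve by backward induction (Player 2 leads).
- P: BR = D, leader payoff 6.
- Q: BR = C, leader payoff 5.
- R: BR = B, leader payoff 7.
- S: BR = A, leader payoff 6.
- T: BR = D, leader payoff 3.
Maximizing over 6, 5, 7, 6, 3, Player 2 chooses R. Subgame-perfect outcome: (B, R) with payoffs (8, 7).
Under simultaneous play:
Player 1's best replies: P→D; Q→C; R→B; S→A; T→D.
Player 2's best replies: A→R; B→Q; C→T; D→P.
Only (D, P) has each player best-responding; Nash payoffs (4, 6).
Player 1 earns 8 sequentially versus 4 at the Nash outcome: better off.

better off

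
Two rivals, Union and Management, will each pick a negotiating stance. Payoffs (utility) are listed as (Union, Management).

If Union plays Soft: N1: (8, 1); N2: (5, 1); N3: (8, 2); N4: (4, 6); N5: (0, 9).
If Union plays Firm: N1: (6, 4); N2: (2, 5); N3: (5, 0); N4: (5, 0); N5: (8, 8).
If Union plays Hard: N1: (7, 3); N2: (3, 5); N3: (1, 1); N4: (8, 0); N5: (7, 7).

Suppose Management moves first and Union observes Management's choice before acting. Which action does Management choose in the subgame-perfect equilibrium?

N5

Solve by backward induction (Management leads).
- N1: BR = Soft, leader payoff 1.
- N2: BR = Soft, leader payoff 1.
- N3: BR = Soft, leader payoff 2.
- N4: BR = Hard, leader payoff 0.
- N5: BR = Firm, leader payoff 8.
Among 1, 1, 2, 0, 8, the best is 8 at N5. Subgame-perfect outcome: (Firm, N5) with payoffs (8, 8).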